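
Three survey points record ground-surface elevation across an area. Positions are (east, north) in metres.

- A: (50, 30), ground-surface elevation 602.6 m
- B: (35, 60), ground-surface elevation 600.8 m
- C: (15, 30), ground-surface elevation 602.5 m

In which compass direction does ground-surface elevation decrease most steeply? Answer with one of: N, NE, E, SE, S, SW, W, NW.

N

Differences from A: to B (Δx, Δy, Δh) = (-15, 30, -1.8); to C = (-35, 0, -0.1).
Solve a·Δx + b·Δy = Δz: det = (-15)·0 − (-35)·30 = 1050.
∂z/∂x = [(-1.8)·0 − (-0.1)·30] / 1050 = +0.002857
∂z/∂y = [(-15)·(-0.1) − (-35)·(-1.8)] / 1050 = -0.05857
Steepest decrease is along −∇f = (-0.002857 E, +0.05857 N) → north.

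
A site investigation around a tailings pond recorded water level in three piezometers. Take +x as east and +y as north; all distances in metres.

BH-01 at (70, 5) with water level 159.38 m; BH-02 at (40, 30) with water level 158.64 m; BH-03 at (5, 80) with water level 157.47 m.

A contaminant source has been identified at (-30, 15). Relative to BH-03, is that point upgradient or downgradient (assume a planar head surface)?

With h = a·x + b·y + c and BH-01 as origin, the differences give:
  (-30)·a + 25·b = -0.74
  (-65)·a + 75·b = -1.91
Eliminate b (×75 and ×25, subtract): -625·a = -7.750 → a = ∂h/∂x = +0.01240
Back-substitute: b = ∂h/∂y = -0.01472.
Head at (-30, 15) = 159.38 + (+0.01240)·(-100) + (-0.01472)·(10) = 157.99 m.
That is higher than the 157.47 m at BH-03, so the point is upgradient.

upgradient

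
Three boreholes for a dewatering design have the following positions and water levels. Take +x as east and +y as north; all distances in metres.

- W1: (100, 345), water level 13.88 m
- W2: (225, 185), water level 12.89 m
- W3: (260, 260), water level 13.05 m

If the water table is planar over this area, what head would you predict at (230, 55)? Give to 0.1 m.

With h = a·x + b·y + c and W1 as origin, the differences give:
  125·a + (-160)·b = -0.99
  160·a + (-85)·b = -0.83
Eliminate b (×(-85) and ×(-160), subtract): 14975·a = -48.650 → a = ∂h/∂x = -0.003249
Back-substitute: b = ∂h/∂y = +0.003649.
h(230, 55) = 13.88 + (-0.003249)·(130) + (+0.003649)·(-290) = 13.88 -0.422 -1.058 = 12.399 m.

12.4 m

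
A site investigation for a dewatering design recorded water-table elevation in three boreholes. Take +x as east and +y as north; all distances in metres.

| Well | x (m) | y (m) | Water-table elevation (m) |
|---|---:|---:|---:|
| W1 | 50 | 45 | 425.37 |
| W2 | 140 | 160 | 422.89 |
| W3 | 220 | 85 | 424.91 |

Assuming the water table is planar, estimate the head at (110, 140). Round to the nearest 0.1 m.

With h = a·x + b·y + c and W1 as origin, the differences give:
  90·a + 115·b = -2.48
  170·a + 40·b = -0.46
Eliminate b (×40 and ×115, subtract): -15950·a = -46.300 → a = ∂h/∂x = +0.002903
Back-substitute: b = ∂h/∂y = -0.02384.
h(110, 140) = 425.37 + (+0.002903)·(60) + (-0.02384)·(95) = 425.37 +0.174 -2.265 = 423.280 m.

423.3 m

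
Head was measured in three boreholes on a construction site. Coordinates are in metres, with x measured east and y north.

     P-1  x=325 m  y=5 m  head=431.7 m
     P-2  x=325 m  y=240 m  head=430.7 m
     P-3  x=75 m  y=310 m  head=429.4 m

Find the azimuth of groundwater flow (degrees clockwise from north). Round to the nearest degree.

317°

Differences from P-1: to P-2 (Δx, Δy, Δh) = (0, 235, -1.0); to P-3 = (-250, 305, -2.3).
Determinant of the coordinate differences = 0·305 − (-250)·235 = 58750.
∂h/∂x = [(-1.0)·305 − (-2.3)·235] / 58750 = +0.004009
∂h/∂y = [0·(-2.3) − (-250)·(-1.0)] / 58750 = -0.004255
Flow direction (−∇h) has components (-0.004009 E, +0.004255 N).
Azimuth = atan2(E, N) = atan2(-0.004009, +0.004255) = 316.7° ≈ 317°.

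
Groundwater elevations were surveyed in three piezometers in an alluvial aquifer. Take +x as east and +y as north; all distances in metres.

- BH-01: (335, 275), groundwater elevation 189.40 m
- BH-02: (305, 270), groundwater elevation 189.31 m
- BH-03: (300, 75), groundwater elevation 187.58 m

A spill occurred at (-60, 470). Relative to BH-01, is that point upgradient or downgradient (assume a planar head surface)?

Differences from BH-01: to BH-02 (Δx, Δy, Δh) = (-30, -5, -0.09); to BH-03 = (-35, -200, -1.82).
Determinant of the coordinate differences = (-30)·(-200) − (-35)·(-5) = 5825.
∂h/∂x = [(-0.09)·(-200) − (-1.82)·(-5)] / 5825 = +0.001528
∂h/∂y = [(-30)·(-1.82) − (-35)·(-0.09)] / 5825 = +0.008833
Head at (-60, 470) = 189.40 + (+0.001528)·(-395) + (+0.008833)·(195) = 190.52 m.
That is higher than the 189.40 m at BH-01, so the point is upgradient.

upgradient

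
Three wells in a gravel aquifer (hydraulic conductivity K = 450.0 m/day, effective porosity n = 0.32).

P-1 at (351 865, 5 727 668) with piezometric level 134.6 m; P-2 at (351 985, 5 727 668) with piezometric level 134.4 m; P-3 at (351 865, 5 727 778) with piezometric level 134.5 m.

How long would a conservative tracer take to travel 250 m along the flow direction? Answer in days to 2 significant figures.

∂h/∂x = (134.4 − 134.6) / (351985 − 351865) = -0.001667
∂h/∂y = (134.5 − 134.6) / (5727778 − 5727668) = -0.0009091
|∇h| = √(-0.001667² + -0.0009091²) = 0.001899
Seepage velocity v = K·i/n = 450.0 × 0.001899 / 0.32 = 2.67 m/day.
t = 250 / 2.67 = 93.63 days.

94 days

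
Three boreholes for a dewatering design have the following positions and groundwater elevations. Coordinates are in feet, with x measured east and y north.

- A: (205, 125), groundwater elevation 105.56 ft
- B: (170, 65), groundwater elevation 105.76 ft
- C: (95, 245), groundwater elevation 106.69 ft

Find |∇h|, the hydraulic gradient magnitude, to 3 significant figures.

0.00865

Differences from A: to B (Δx, Δy, Δh) = (-35, -60, +0.20); to C = (-110, 120, +1.13).
Solve a·Δx + b·Δy = Δh: det = (-35)·120 − (-110)·(-60) = -10800.
∂h/∂x = [(+0.20)·120 − (+1.13)·(-60)] / -10800 = -0.008500
∂h/∂y = [(-35)·(+1.13) − (-110)·(+0.20)] / -10800 = +0.001625
|∇h| = √(-0.008500² + 0.001625²) = 0.008654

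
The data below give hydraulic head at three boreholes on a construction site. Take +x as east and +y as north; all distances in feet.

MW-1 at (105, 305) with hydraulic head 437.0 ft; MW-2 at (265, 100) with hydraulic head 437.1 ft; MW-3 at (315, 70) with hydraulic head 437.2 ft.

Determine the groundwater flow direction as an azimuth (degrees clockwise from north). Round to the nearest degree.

238°

Three-point gradient (reference MW-1): Δ to MW-2 = (160, -205, +0.1), Δ to MW-3 = (210, -235, +0.2).
∂h/∂x = +0.003211, ∂h/∂y = +0.002018 (det = 5450).
Flow direction (−∇h) has components (-0.003211 E, -0.002018 N).
Azimuth = atan2(E, N) = atan2(-0.003211, -0.002018) = 237.8° ≈ 238°.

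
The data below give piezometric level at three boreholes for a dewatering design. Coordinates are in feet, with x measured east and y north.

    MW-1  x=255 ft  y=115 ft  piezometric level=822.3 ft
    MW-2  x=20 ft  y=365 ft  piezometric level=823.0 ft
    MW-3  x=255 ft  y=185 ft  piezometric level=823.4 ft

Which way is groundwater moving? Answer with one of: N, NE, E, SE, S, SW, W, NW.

With h = a·x + b·y + c and MW-1 as origin, the differences give:
  (-235)·a + 250·b = +0.7
  0·a + 70·b = +1.1
Eliminate b (×70 and ×250, subtract): -16450·a = -226.00 → a = ∂h/∂x = +0.01374
Back-substitute: b = ∂h/∂y = +0.01571.
Flow = −∇h = (-0.01374 east, -0.01571 north), which points southwest.

SW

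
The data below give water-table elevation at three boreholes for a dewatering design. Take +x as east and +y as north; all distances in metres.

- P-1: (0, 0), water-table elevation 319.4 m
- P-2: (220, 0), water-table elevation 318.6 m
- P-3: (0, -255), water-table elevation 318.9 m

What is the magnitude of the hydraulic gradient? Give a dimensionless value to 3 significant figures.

0.00413

∂h/∂x = (318.6 − 319.4) / (220 − 0) = -0.003636
∂h/∂y = (318.9 − 319.4) / (-255 − 0) = +0.001961
|∇h| = √(-0.003636² + 0.001961²) = 0.004131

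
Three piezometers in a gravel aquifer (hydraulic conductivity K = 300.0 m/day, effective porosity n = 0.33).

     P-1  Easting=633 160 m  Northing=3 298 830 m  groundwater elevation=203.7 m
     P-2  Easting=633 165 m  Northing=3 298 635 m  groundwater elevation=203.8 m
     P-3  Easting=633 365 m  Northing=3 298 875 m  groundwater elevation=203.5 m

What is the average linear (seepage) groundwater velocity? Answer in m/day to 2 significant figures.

0.92 m/day

Taking P-1 as reference: P-2−P-1 = (5, -195, +0.1); P-3−P-1 = (205, 45, -0.2).
Determinant of the coordinate differences = 5·45 − 205·(-195) = 40200.
∂h/∂x = [(+0.1)·45 − (-0.2)·(-195)] / 40200 = -0.0008582
∂h/∂y = [5·(-0.2) − 205·(+0.1)] / 40200 = -0.0005348
|∇h| = √(-0.0008582² + -0.0005348²) = 0.001011
Seepage velocity v = K·i/n = 300.0 × 0.001011 / 0.33 = 0.9191 m/day.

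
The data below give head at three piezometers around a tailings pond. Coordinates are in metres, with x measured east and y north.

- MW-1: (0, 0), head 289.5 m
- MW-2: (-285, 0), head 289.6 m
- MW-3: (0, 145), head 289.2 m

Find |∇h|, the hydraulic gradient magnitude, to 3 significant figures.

0.00210

∂h/∂x = (289.6 − 289.5) / (-285 − 0) = -0.0003509
∂h/∂y = (289.2 − 289.5) / (145 − 0) = -0.002069
|∇h| = √(-0.0003509² + -0.002069²) = 0.002099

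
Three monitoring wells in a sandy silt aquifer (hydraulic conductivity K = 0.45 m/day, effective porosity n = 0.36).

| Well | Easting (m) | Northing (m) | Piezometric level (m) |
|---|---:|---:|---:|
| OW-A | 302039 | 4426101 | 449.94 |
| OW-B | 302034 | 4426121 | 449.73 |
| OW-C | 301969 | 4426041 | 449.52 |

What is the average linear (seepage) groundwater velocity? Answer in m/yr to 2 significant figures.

6.6 m/yr

Differences from OW-A: to OW-B (Δx, Δy, Δh) = (-5, 20, -0.21); to OW-C = (-70, -60, -0.42).
Determinant of the coordinate differences = (-5)·(-60) − (-70)·20 = 1700.
∂h/∂x = [(-0.21)·(-60) − (-0.42)·20] / 1700 = +0.01235
∂h/∂y = [(-5)·(-0.42) − (-70)·(-0.21)] / 1700 = -0.007412
|∇h| = √(0.01235² + -0.007412²) = 0.0144
Seepage velocity v = K·i/n = 0.45 × 0.0144 / 0.36 = 0.018 m/day = 6.574 m/yr.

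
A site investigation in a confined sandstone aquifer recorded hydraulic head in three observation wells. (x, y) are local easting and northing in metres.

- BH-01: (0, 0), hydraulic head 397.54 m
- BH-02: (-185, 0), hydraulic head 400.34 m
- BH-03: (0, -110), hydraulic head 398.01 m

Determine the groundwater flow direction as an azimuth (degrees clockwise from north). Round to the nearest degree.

∂h/∂x = (400.34 − 397.54) / (-185 − 0) = -0.01514
∂h/∂y = (398.01 − 397.54) / (-110 − 0) = -0.004273
Flow direction (−∇h) has components (+0.01514 E, +0.004273 N).
Azimuth = atan2(E, N) = atan2(+0.01514, +0.004273) = 74.2° ≈ 074°.

074°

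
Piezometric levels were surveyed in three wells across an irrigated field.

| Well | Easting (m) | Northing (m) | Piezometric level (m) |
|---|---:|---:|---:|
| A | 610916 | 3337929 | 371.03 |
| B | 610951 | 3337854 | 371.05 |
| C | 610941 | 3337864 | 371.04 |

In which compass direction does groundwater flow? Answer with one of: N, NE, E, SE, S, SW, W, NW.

Taking A as reference: B−A = (35, -75, +0.02); C−A = (25, -65, +0.01).
Solve a·Δx + b·Δy = Δh: det = 35·(-65) − 25·(-75) = -400.
∂h/∂x = [(+0.02)·(-65) − (+0.01)·(-75)] / -400 = +0.001375
∂h/∂y = [35·(+0.01) − 25·(+0.02)] / -400 = +0.0003750
Flow = −∇h = (-0.001375 east, -0.0003750 north), which points west.

W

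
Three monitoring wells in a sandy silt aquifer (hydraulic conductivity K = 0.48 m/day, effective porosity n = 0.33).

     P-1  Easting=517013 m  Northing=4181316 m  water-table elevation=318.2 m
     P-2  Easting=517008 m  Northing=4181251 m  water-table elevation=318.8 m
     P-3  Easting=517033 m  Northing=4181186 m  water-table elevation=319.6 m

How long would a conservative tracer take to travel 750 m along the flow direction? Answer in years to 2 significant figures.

Taking P-1 as reference: P-2−P-1 = (-5, -65, +0.6); P-3−P-1 = (20, -130, +1.4).
Solve a·Δx + b·Δy = Δh: det = (-5)·(-130) − 20·(-65) = 1950.
∂h/∂x = [(+0.6)·(-130) − (+1.4)·(-65)] / 1950 = +0.006667
∂h/∂y = [(-5)·(+1.4) − 20·(+0.6)] / 1950 = -0.009744
|∇h| = √(0.006667² + -0.009744²) = 0.01181
Seepage velocity v = K·i/n = 0.48 × 0.01181 / 0.33 = 0.01718 m/day.
t = 750 / 0.01718 = 4.366e+04 days = 120 years.

120 years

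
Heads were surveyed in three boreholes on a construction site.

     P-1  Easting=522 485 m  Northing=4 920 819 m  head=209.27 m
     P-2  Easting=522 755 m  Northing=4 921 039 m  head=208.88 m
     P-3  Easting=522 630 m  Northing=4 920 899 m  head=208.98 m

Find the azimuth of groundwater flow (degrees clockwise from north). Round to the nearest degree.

124°

Taking P-1 as reference: P-2−P-1 = (270, 220, -0.39); P-3−P-1 = (145, 80, -0.29).
Determinant of the coordinate differences = 270·80 − 145·220 = -10300.
∂h/∂x = [(-0.39)·80 − (-0.29)·220] / -10300 = -0.003165
∂h/∂y = [270·(-0.29) − 145·(-0.39)] / -10300 = +0.002112
Flow direction (−∇h) has components (+0.003165 E, -0.002112 N).
Azimuth = atan2(E, N) = atan2(+0.003165, -0.002112) = 123.7° ≈ 124°.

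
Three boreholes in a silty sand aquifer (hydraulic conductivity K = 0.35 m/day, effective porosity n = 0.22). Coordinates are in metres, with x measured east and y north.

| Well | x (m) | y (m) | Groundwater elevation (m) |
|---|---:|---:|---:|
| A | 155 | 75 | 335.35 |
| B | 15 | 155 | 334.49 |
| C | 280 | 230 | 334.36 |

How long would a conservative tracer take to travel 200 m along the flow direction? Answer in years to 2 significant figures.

With h = a·x + b·y + c and A as origin, the differences give:
  (-140)·a + 80·b = -0.86
  125·a + 155·b = -0.99
Eliminate b (×155 and ×80, subtract): -31700·a = -54.100 → a = ∂h/∂x = +0.001707
Back-substitute: b = ∂h/∂y = -0.007763.
|∇h| = √(0.001707² + -0.007763²) = 0.007948
Seepage velocity v = K·i/n = 0.35 × 0.007948 / 0.22 = 0.01264 m/day.
t = 200 / 0.01264 = 1.582e+04 days = 43.3 years.

43 years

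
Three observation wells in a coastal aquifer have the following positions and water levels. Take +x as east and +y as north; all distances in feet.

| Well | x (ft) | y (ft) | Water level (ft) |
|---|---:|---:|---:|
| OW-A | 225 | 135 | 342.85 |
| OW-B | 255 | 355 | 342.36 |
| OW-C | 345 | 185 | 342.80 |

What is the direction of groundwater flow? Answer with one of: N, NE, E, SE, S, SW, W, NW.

N

With h = a·x + b·y + c and OW-A as origin, the differences give:
  30·a + 220·b = -0.49
  120·a + 50·b = -0.05
Eliminate b (×50 and ×220, subtract): -24900·a = -13.500 → a = ∂h/∂x = +0.0005422
Back-substitute: b = ∂h/∂y = -0.002301.
Flow = −∇h = (-0.0005422 east, +0.002301 north), which points north.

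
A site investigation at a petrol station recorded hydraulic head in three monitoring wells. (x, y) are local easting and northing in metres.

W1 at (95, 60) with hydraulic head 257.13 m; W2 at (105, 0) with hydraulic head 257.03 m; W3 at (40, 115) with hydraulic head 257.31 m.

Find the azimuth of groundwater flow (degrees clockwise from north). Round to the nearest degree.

125°

Differences from W1: to W2 (Δx, Δy, Δh) = (10, -60, -0.10); to W3 = (-55, 55, +0.18).
Solve a·Δx + b·Δy = Δh: det = 10·55 − (-55)·(-60) = -2750.
∂h/∂x = [(-0.10)·55 − (+0.18)·(-60)] / -2750 = -0.001927
∂h/∂y = [10·(+0.18) − (-55)·(-0.10)] / -2750 = +0.001345
Flow direction (−∇h) has components (+0.001927 E, -0.001345 N).
Azimuth = atan2(E, N) = atan2(+0.001927, -0.001345) = 124.9° ≈ 125°.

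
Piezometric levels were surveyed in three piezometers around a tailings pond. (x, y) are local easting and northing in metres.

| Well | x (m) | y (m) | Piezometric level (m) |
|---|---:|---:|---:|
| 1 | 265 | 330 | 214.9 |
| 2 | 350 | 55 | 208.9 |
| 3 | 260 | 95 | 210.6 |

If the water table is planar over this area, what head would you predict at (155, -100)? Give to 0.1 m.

Taking 1 as reference: 2−1 = (85, -275, -6.0); 3−1 = (-5, -235, -4.3).
Determinant of the coordinate differences = 85·(-235) − (-5)·(-275) = -21350.
∂h/∂x = [(-6.0)·(-235) − (-4.3)·(-275)] / -21350 = -0.01066
∂h/∂y = [85·(-4.3) − (-5)·(-6.0)] / -21350 = +0.01852
h(155, -100) = 214.9 + (-0.01066)·(-110) + (+0.01852)·(-430) = 214.9 +1.172 -7.966 = 208.107 m.

208.1 m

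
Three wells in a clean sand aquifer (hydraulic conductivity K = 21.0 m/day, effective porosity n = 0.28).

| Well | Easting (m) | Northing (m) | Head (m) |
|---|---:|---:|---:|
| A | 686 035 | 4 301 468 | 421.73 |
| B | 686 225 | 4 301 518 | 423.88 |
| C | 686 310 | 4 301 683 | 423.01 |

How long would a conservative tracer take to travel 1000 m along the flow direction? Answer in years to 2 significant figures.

1.9 years

Taking A as reference: B−A = (190, 50, +2.15); C−A = (275, 215, +1.28).
Determinant of the coordinate differences = 190·215 − 275·50 = 27100.
∂h/∂x = [(+2.15)·215 − (+1.28)·50] / 27100 = +0.01470
∂h/∂y = [190·(+1.28) − 275·(+2.15)] / 27100 = -0.01284
|∇h| = √(0.01470² + -0.01284²) = 0.01952
Seepage velocity v = K·i/n = 21.0 × 0.01952 / 0.28 = 1.464 m/day.
t = 1000 / 1.464 = 683.1 days = 1.87 years.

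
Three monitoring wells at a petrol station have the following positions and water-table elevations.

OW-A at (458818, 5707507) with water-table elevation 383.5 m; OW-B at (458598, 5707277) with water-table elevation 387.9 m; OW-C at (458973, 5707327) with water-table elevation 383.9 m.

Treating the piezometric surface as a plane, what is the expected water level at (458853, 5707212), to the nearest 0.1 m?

386.2 m

Taking OW-A as reference: OW-B−OW-A = (-220, -230, +4.4); OW-C−OW-A = (155, -180, +0.4).
Solve a·Δx + b·Δy = Δh: det = (-220)·(-180) − 155·(-230) = 75250.
∂h/∂x = [(+4.4)·(-180) − (+0.4)·(-230)] / 75250 = -0.009302
∂h/∂y = [(-220)·(+0.4) − 155·(+4.4)] / 75250 = -0.01023
h(458853, 5707212) = 383.5 + (-0.009302)·(35) + (-0.01023)·(-295) = 383.5 -0.326 +3.019 = 386.193 m.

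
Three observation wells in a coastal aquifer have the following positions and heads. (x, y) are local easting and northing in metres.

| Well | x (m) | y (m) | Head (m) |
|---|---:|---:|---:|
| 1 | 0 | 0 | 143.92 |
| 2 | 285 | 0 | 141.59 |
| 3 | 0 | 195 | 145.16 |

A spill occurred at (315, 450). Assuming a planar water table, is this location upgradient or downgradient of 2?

upgradient

∂h/∂x = (141.59 − 143.92) / (285 − 0) = -0.008175
∂h/∂y = (145.16 − 143.92) / (195 − 0) = +0.006359
Head at (315, 450) = 143.92 + (-0.008175)·(315) + (+0.006359)·(450) = 144.21 m.
That is higher than the 141.59 m at 2, so the point is upgradient.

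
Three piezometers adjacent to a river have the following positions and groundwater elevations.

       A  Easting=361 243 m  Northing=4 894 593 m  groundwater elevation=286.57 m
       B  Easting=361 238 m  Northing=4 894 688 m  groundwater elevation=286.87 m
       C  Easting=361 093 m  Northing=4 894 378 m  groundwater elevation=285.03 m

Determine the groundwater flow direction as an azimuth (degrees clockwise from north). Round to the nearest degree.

Taking A as reference: B−A = (-5, 95, +0.30); C−A = (-150, -215, -1.54).
Solve a·Δx + b·Δy = Δh: det = (-5)·(-215) − (-150)·95 = 15325.
∂h/∂x = [(+0.30)·(-215) − (-1.54)·95] / 15325 = +0.005338
∂h/∂y = [(-5)·(-1.54) − (-150)·(+0.30)] / 15325 = +0.003439
Flow direction (−∇h) has components (-0.005338 E, -0.003439 N).
Azimuth = atan2(E, N) = atan2(-0.005338, -0.003439) = 237.2° ≈ 237°.

237°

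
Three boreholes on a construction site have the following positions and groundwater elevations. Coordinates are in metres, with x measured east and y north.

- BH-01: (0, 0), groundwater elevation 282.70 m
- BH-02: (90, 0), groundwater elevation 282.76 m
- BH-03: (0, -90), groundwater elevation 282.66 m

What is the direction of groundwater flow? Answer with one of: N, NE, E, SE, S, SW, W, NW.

∂h/∂x = (282.76 − 282.70) / (90 − 0) = +0.0006667
∂h/∂y = (282.66 − 282.70) / (-90 − 0) = +0.0004444
Flow = −∇h = (-0.0006667 east, -0.0004444 north), which points southwest.

SW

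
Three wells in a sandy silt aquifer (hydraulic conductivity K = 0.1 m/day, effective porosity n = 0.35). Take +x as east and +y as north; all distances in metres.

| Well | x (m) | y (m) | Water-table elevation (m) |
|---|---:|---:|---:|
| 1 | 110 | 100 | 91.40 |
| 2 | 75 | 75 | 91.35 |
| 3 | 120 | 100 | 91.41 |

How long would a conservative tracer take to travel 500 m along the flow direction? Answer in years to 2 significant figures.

4100 years

Differences from 1: to 2 (Δx, Δy, Δh) = (-35, -25, -0.05); to 3 = (10, 0, +0.01).
Solve a·Δx + b·Δy = Δh: det = (-35)·0 − 10·(-25) = 250.
∂h/∂x = [(-0.05)·0 − (+0.01)·(-25)] / 250 = +0.0010000
∂h/∂y = [(-35)·(+0.01) − 10·(-0.05)] / 250 = +0.0006000
|∇h| = √(0.0010000² + 0.0006000²) = 0.001166
Seepage velocity v = K·i/n = 0.1 × 0.001166 / 0.35 = 0.0003331 m/day.
t = 500 / 0.0003331 = 1.501e+06 days = 4.11e+03 years.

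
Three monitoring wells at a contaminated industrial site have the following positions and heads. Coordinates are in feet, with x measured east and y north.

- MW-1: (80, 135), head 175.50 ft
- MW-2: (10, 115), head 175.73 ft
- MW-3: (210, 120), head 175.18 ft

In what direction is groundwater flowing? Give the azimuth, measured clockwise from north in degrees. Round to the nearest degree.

053°

Differences from MW-1: to MW-2 (Δx, Δy, Δh) = (-70, -20, +0.23); to MW-3 = (130, -15, -0.32).
Determinant of the coordinate differences = (-70)·(-15) − 130·(-20) = 3650.
∂h/∂x = [(+0.23)·(-15) − (-0.32)·(-20)] / 3650 = -0.002699
∂h/∂y = [(-70)·(-0.32) − 130·(+0.23)] / 3650 = -0.002055
Flow direction (−∇h) has components (+0.002699 E, +0.002055 N).
Azimuth = atan2(E, N) = atan2(+0.002699, +0.002055) = 52.7° ≈ 053°.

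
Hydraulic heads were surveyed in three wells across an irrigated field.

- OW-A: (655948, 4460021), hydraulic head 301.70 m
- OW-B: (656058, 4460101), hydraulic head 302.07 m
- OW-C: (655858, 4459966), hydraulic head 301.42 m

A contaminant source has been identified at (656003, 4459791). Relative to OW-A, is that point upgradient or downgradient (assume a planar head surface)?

downgradient

Taking OW-A as reference: OW-B−OW-A = (110, 80, +0.37); OW-C−OW-A = (-90, -55, -0.28).
Solve a·Δx + b·Δy = Δh: det = 110·(-55) − (-90)·80 = 1150.
∂h/∂x = [(+0.37)·(-55) − (-0.28)·80] / 1150 = +0.001783
∂h/∂y = [110·(-0.28) − (-90)·(+0.37)] / 1150 = +0.002174
Head at (656003, 4459791) = 301.70 + (+0.001783)·(55) + (+0.002174)·(-230) = 301.30 m.
That is lower than the 301.70 m at OW-A, so the point is downgradient.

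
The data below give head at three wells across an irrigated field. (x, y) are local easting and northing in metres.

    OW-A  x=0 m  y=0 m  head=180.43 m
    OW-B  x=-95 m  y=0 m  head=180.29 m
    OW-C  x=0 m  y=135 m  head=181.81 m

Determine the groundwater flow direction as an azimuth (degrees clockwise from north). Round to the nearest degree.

∂h/∂x = (180.29 − 180.43) / (-95 − 0) = +0.001474
∂h/∂y = (181.81 − 180.43) / (135 − 0) = +0.01022
Flow direction (−∇h) has components (-0.001474 E, -0.01022 N).
Azimuth = atan2(E, N) = atan2(-0.001474, -0.01022) = 188.2° ≈ 188°.

188°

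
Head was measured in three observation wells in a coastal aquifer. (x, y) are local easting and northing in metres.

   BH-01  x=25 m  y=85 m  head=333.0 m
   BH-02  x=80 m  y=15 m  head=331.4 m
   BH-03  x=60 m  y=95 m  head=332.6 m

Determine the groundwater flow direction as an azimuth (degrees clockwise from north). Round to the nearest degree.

128°

Three-point gradient (reference BH-01): Δ to BH-02 = (55, -70, -1.6), Δ to BH-03 = (35, 10, -0.4).
∂h/∂x = -0.01467, ∂h/∂y = +0.01133 (det = 3000).
Flow direction (−∇h) has components (+0.01467 E, -0.01133 N).
Azimuth = atan2(E, N) = atan2(+0.01467, -0.01133) = 127.7° ≈ 128°.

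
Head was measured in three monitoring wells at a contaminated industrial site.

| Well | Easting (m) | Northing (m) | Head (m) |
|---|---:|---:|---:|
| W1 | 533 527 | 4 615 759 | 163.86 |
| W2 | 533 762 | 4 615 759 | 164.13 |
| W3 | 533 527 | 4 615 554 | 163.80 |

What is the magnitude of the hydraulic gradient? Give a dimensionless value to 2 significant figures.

∂h/∂x = (164.13 − 163.86) / (533762 − 533527) = +0.001149
∂h/∂y = (163.80 − 163.86) / (4615554 − 4615759) = +0.0002927
|∇h| = √(0.001149² + 0.0002927²) = 0.001186

0.0012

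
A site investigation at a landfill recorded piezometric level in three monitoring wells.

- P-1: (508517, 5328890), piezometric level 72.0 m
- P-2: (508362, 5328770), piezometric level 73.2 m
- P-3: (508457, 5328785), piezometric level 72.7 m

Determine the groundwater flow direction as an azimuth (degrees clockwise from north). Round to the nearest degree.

Differences from P-1: to P-2 (Δx, Δy, Δh) = (-155, -120, +1.2); to P-3 = (-60, -105, +0.7).
Solve a·Δx + b·Δy = Δh: det = (-155)·(-105) − (-60)·(-120) = 9075.
∂h/∂x = [(+1.2)·(-105) − (+0.7)·(-120)] / 9075 = -0.004628
∂h/∂y = [(-155)·(+0.7) − (-60)·(+1.2)] / 9075 = -0.004022
Flow direction (−∇h) has components (+0.004628 E, +0.004022 N).
Azimuth = atan2(E, N) = atan2(+0.004628, +0.004022) = 49.0° ≈ 049°.

049°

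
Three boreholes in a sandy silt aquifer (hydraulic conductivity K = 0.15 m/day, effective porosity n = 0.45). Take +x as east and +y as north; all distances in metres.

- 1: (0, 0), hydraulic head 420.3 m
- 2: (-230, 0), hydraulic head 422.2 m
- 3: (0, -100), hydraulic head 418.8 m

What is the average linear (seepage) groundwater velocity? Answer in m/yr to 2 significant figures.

∂h/∂x = (422.2 − 420.3) / (-230 − 0) = -0.008261
∂h/∂y = (418.8 − 420.3) / (-100 − 0) = +0.01500
|∇h| = √(-0.008261² + 0.01500²) = 0.01712
Seepage velocity v = K·i/n = 0.15 × 0.01712 / 0.45 = 0.005707 m/day = 2.084 m/yr.

2.1 m/yr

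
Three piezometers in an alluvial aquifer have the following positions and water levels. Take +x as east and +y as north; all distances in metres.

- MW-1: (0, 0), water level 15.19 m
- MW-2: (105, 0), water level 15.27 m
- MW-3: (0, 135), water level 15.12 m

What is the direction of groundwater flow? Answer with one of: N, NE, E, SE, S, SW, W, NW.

∂h/∂x = (15.27 − 15.19) / (105 − 0) = +0.0007619
∂h/∂y = (15.12 − 15.19) / (135 − 0) = -0.0005185
Flow = −∇h = (-0.0007619 east, +0.0005185 north), which points northwest.

NW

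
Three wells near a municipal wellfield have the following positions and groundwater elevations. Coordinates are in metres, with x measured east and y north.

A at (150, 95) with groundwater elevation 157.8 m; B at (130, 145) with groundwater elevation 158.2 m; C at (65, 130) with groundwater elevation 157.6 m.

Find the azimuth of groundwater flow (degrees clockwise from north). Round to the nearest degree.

With h = a·x + b·y + c and A as origin, the differences give:
  (-20)·a + 50·b = +0.4
  (-85)·a + 35·b = -0.2
Eliminate b (×35 and ×50, subtract): 3550·a = 24.00 → a = ∂h/∂x = +0.006761
Back-substitute: b = ∂h/∂y = +0.01070.
Flow direction (−∇h) has components (-0.006761 E, -0.01070 N).
Azimuth = atan2(E, N) = atan2(-0.006761, -0.01070) = 212.3° ≈ 212°.

212°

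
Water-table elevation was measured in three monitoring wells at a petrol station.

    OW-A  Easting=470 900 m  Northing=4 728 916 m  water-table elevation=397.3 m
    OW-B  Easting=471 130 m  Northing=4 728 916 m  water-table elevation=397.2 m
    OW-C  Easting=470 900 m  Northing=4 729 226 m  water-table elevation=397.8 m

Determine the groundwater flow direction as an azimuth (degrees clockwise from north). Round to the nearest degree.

∂h/∂x = (397.2 − 397.3) / (471130 − 470900) = -0.0004348
∂h/∂y = (397.8 − 397.3) / (4729226 − 4728916) = +0.001613
Flow direction (−∇h) has components (+0.0004348 E, -0.001613 N).
Azimuth = atan2(E, N) = atan2(+0.0004348, -0.001613) = 164.9° ≈ 165°.

165°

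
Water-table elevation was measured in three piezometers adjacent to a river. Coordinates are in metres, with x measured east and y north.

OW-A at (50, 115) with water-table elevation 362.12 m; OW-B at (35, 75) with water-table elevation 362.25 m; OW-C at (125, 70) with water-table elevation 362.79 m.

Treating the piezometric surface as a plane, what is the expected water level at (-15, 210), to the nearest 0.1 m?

With h = a·x + b·y + c and OW-A as origin, the differences give:
  (-15)·a + (-40)·b = +0.13
  75·a + (-45)·b = +0.67
Eliminate b (×(-45) and ×(-40), subtract): 3675·a = 20.950 → a = ∂h/∂x = +0.005701
Back-substitute: b = ∂h/∂y = -0.005388.
h(-15, 210) = 362.12 + (+0.005701)·(-65) + (-0.005388)·(95) = 362.12 -0.371 -0.512 = 361.238 m.

361.2 m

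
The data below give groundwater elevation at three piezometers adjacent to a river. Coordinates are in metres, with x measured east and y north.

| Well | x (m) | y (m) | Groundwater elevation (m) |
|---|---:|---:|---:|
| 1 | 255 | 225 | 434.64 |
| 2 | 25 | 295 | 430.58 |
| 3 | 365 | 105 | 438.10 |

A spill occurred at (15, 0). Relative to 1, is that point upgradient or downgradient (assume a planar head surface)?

Taking 1 as reference: 2−1 = (-230, 70, -4.06); 3−1 = (110, -120, +3.46).
Solve a·Δx + b·Δy = Δh: det = (-230)·(-120) − 110·70 = 19900.
∂h/∂x = [(-4.06)·(-120) − (+3.46)·70] / 19900 = +0.01231
∂h/∂y = [(-230)·(+3.46) − 110·(-4.06)] / 19900 = -0.01755
Head at (15, 0) = 434.64 + (+0.01231)·(-240) + (-0.01755)·(-225) = 435.63 m.
That is higher than the 434.64 m at 1, so the point is upgradient.

upgradient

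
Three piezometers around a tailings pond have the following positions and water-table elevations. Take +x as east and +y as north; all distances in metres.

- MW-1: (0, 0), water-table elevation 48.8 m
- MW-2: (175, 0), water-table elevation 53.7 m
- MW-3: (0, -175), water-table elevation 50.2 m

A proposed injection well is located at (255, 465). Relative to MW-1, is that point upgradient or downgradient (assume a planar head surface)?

upgradient

∂h/∂x = (53.7 − 48.8) / (175 − 0) = +0.02800
∂h/∂y = (50.2 − 48.8) / (-175 − 0) = -0.008000
Head at (255, 465) = 48.8 + (+0.02800)·(255) + (-0.008000)·(465) = 52.22 m.
That is higher than the 48.8 m at MW-1, so the point is upgradient.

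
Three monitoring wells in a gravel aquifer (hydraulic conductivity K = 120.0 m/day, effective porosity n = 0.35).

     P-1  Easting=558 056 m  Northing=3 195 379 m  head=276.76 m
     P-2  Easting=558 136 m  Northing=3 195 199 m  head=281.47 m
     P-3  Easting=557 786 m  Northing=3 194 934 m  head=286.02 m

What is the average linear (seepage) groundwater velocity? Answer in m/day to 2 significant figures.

8.4 m/day

Taking P-1 as reference: P-2−P-1 = (80, -180, +4.71); P-3−P-1 = (-270, -445, +9.26).
Determinant of the coordinate differences = 80·(-445) − (-270)·(-180) = -84200.
∂h/∂x = [(+4.71)·(-445) − (+9.26)·(-180)] / -84200 = +0.005097
∂h/∂y = [80·(+9.26) − (-270)·(+4.71)] / -84200 = -0.02390
|∇h| = √(0.005097² + -0.02390²) = 0.02444
Seepage velocity v = K·i/n = 120.0 × 0.02444 / 0.35 = 8.379 m/day.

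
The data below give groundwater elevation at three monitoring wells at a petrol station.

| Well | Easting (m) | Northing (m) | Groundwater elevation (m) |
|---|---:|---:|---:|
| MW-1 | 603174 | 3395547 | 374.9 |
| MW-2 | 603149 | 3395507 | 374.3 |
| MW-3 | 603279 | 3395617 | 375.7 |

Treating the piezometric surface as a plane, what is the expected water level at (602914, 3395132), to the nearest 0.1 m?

Taking MW-1 as reference: MW-2−MW-1 = (-25, -40, -0.6); MW-3−MW-1 = (105, 70, +0.8).
Determinant of the coordinate differences = (-25)·70 − 105·(-40) = 2450.
∂h/∂x = [(-0.6)·70 − (+0.8)·(-40)] / 2450 = -0.004082
∂h/∂y = [(-25)·(+0.8) − 105·(-0.6)] / 2450 = +0.01755
h(602914, 3395132) = 374.9 + (-0.004082)·(-260) + (+0.01755)·(-415) = 374.9 +1.061 -7.284 = 368.678 m.

368.7 m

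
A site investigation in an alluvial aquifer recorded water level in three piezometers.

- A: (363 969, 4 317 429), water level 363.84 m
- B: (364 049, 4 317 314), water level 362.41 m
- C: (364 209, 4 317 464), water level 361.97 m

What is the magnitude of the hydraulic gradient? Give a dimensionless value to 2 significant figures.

With h = a·x + b·y + c and A as origin, the differences give:
  80·a + (-115)·b = -1.43
  240·a + 35·b = -1.87
Eliminate b (×35 and ×(-115), subtract): 30400·a = -265.100 → a = ∂h/∂x = -0.008720
Back-substitute: b = ∂h/∂y = +0.006368.
|∇h| = √(-0.008720² + 0.006368²) = 0.0108

0.011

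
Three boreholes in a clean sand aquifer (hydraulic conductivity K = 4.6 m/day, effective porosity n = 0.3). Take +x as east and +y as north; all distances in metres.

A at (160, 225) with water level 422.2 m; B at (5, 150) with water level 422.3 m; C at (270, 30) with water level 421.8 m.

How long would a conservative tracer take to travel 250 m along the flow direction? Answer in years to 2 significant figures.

Taking A as reference: B−A = (-155, -75, +0.1); C−A = (110, -195, -0.4).
Solve a·Δx + b·Δy = Δh: det = (-155)·(-195) − 110·(-75) = 38475.
∂h/∂x = [(+0.1)·(-195) − (-0.4)·(-75)] / 38475 = -0.001287
∂h/∂y = [(-155)·(-0.4) − 110·(+0.1)] / 38475 = +0.001326
|∇h| = √(-0.001287² + 0.001326²) = 0.001848
Seepage velocity v = K·i/n = 4.6 × 0.001848 / 0.3 = 0.02834 m/day.
t = 250 / 0.02834 = 8821 days = 24.2 years.

24 years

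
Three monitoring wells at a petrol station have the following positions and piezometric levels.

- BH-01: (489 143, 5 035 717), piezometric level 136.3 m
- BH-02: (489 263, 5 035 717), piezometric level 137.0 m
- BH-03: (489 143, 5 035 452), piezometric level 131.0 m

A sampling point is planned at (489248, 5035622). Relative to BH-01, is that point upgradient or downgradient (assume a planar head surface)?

downgradient

∂h/∂x = (137.0 − 136.3) / (489263 − 489143) = +0.005833
∂h/∂y = (131.0 − 136.3) / (5035452 − 5035717) = +0.02000
Head at (489248, 5035622) = 136.3 + (+0.005833)·(105) + (+0.02000)·(-95) = 135.01 m.
That is lower than the 136.3 m at BH-01, so the point is downgradient.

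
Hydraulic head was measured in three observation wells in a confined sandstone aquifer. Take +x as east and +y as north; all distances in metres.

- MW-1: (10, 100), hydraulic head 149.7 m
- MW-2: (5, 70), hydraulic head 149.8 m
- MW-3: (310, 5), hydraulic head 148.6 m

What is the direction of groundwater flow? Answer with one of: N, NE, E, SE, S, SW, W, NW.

NE

Three-point gradient (reference MW-1): Δ to MW-2 = (-5, -30, +0.1), Δ to MW-3 = (300, -95, -1.1).
∂h/∂x = -0.004485, ∂h/∂y = -0.002586 (det = 9475).
Flow = −∇h = (+0.004485 east, +0.002586 north), which points northeast.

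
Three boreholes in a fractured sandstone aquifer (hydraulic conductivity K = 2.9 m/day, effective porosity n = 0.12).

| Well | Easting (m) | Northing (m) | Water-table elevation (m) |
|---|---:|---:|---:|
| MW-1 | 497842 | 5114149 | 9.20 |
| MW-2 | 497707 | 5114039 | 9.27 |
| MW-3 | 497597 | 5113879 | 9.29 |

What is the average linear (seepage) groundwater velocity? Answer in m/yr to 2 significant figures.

Three-point gradient (reference MW-1): Δ to MW-2 = (-135, -110, +0.07), Δ to MW-3 = (-245, -270, +0.09).
∂h/∂x = -0.0009474, ∂h/∂y = +0.0005263 (det = 9500).
|∇h| = √(-0.0009474² + 0.0005263²) = 0.001084
Seepage velocity v = K·i/n = 2.9 × 0.001084 / 0.12 = 0.0262 m/day = 9.57 m/yr.

9.6 m/yr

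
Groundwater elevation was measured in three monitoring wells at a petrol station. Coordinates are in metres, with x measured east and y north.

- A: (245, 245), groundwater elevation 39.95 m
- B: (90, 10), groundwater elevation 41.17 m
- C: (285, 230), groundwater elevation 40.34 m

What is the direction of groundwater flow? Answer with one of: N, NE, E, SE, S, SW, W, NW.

NW

Three-point gradient (reference A): Δ to B = (-155, -235, +1.22), Δ to C = (40, -15, +0.39).
∂h/∂x = +0.006256, ∂h/∂y = -0.009318 (det = 11725).
Flow = −∇h = (-0.006256 east, +0.009318 north), which points northwest.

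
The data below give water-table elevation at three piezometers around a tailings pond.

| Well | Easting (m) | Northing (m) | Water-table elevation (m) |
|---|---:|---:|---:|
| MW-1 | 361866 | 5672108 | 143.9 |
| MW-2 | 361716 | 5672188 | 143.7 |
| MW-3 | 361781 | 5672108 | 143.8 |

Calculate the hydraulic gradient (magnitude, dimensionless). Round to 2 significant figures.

Taking MW-1 as reference: MW-2−MW-1 = (-150, 80, -0.2); MW-3−MW-1 = (-85, 0, -0.1).
Determinant of the coordinate differences = (-150)·0 − (-85)·80 = 6800.
∂h/∂x = [(-0.2)·0 − (-0.1)·80] / 6800 = +0.001176
∂h/∂y = [(-150)·(-0.1) − (-85)·(-0.2)] / 6800 = -0.0002941
|∇h| = √(0.001176² + -0.0002941²) = 0.001212

0.0012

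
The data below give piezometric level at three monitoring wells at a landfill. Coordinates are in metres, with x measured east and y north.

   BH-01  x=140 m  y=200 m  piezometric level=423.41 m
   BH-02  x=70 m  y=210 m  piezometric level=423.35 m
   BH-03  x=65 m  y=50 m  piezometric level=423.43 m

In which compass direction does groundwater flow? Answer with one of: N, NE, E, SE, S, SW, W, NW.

Taking BH-01 as reference: BH-02−BH-01 = (-70, 10, -0.06); BH-03−BH-01 = (-75, -150, +0.02).
Determinant of the coordinate differences = (-70)·(-150) − (-75)·10 = 11250.
∂h/∂x = [(-0.06)·(-150) − (+0.02)·10] / 11250 = +0.0007822
∂h/∂y = [(-70)·(+0.02) − (-75)·(-0.06)] / 11250 = -0.0005244
Flow = −∇h = (-0.0007822 east, +0.0005244 north), which points northwest.

NW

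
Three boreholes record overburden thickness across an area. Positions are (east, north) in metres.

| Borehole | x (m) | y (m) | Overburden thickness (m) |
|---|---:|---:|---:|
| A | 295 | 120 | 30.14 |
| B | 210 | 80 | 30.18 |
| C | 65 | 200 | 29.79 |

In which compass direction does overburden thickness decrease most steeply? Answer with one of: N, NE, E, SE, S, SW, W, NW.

N

Taking A as reference: B−A = (-85, -40, +0.04); C−A = (-230, 80, -0.35).
Determinant of the coordinate differences = (-85)·80 − (-230)·(-40) = -16000.
∂d/∂x = [(+0.04)·80 − (-0.35)·(-40)] / -16000 = +0.0006750
∂d/∂y = [(-85)·(-0.35) − (-230)·(+0.04)] / -16000 = -0.002434
Steepest decrease is along −∇f = (-0.0006750 E, +0.002434 N) → north.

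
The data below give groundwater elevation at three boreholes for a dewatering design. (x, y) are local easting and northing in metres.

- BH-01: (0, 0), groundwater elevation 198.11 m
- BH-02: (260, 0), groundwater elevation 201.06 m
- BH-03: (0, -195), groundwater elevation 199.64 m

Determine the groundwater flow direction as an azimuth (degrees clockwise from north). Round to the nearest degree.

∂h/∂x = (201.06 − 198.11) / (260 − 0) = +0.01135
∂h/∂y = (199.64 − 198.11) / (-195 − 0) = -0.007846
Flow direction (−∇h) has components (-0.01135 E, +0.007846 N).
Azimuth = atan2(E, N) = atan2(-0.01135, +0.007846) = 304.7° ≈ 305°.

305°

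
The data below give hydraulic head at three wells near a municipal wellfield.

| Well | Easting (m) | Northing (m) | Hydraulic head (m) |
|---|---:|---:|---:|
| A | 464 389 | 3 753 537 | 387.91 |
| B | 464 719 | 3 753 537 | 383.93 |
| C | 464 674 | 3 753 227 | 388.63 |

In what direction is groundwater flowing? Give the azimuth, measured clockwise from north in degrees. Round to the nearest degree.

Taking A as reference: B−A = (330, 0, -3.98); C−A = (285, -310, +0.72).
Determinant of the coordinate differences = 330·(-310) − 285·0 = -102300.
∂h/∂x = [(-3.98)·(-310) − (+0.72)·0] / -102300 = -0.01206
∂h/∂y = [330·(+0.72) − 285·(-3.98)] / -102300 = -0.01341
Flow direction (−∇h) has components (+0.01206 E, +0.01341 N).
Azimuth = atan2(E, N) = atan2(+0.01206, +0.01341) = 42.0° ≈ 042°.

042°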